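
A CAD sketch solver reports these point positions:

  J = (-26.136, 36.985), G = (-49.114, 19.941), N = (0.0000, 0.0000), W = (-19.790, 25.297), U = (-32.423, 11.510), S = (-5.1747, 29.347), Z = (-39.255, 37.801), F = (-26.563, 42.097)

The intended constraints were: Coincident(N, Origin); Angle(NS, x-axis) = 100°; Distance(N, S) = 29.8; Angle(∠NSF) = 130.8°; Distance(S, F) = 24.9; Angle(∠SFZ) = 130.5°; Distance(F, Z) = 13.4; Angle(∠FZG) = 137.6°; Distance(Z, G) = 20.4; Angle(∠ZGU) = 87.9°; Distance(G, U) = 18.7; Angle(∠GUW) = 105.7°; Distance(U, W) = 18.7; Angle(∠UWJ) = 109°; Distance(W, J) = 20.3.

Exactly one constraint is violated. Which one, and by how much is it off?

Distance(W, J) = 20.3 — off by 7.00.

N = (0.00, 0.00) ✓; NS at 100.0° ✓; |NS| = 29.80 ✓; ∠NSF = 130.8° ✓; |SF| = 24.90 ✓; ∠SFZ = 130.5° ✓; |FZ| = 13.40 ✓; ∠FZG = 137.6° ✓; |ZG| = 20.40 ✓; ∠ZGU = 87.90° ✓; |GU| = 18.70 ✓; ∠GUW = 105.7° ✓; |UW| = 18.70 ✓; ∠UWJ = 109.0° ✓; |WJ| = 13.30 ✗.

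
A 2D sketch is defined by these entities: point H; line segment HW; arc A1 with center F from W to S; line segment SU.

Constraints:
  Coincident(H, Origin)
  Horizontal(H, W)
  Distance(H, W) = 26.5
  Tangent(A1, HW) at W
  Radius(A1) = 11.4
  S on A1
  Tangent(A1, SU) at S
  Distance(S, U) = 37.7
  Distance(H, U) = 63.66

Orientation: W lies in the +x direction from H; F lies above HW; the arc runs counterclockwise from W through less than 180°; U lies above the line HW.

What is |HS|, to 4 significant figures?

39.11

H is at the origin; H and W share the same y with |HW| = 26.5 and W on the +x side, so W = (26.50, 0.000). A1 meets HW tangentially, so FW is at right angles to HW, so F = W + (0, 11.4) = (26.50, 11.40). Since FS ⟂ SU (tangency), |FU| = √(11.4² + 37.7²) = 39.39 regardless of where S sits on A1. So U lies on both circle(H, 63.66) and circle(F, 39.39); the above-HW intersection is U = (42.51, 47.38). S is the foot of the tangent from U: S = (37.81, 9.978).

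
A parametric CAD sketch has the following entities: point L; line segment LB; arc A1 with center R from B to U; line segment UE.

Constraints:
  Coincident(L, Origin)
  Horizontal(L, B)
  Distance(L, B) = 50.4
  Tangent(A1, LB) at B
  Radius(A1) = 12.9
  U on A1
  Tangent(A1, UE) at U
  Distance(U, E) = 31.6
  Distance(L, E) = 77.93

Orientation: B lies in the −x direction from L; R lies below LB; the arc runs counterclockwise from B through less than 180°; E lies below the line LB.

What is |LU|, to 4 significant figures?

64.52

Checks: |RU| = 12.90 ✓; ∠(RU, UE) = 90.00° ✓; |UE| = 31.60 ✓; |LE| = 77.93 ✓.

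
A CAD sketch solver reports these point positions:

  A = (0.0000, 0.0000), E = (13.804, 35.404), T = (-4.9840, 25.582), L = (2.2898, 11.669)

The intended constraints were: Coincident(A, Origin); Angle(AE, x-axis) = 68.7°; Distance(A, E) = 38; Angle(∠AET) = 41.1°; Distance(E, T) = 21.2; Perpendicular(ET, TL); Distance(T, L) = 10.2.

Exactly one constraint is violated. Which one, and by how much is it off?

Distance(T, L) = 10.2 — off by 5.50.

A = (0.00, 0.00) ✓; AE at 68.70° ✓; |AE| = 38.00 ✓; ∠AET = 41.10° ✓; |ET| = 21.20 ✓; ∠(ET, TL) = 90.00° ✓; |TL| = 15.70 ✗.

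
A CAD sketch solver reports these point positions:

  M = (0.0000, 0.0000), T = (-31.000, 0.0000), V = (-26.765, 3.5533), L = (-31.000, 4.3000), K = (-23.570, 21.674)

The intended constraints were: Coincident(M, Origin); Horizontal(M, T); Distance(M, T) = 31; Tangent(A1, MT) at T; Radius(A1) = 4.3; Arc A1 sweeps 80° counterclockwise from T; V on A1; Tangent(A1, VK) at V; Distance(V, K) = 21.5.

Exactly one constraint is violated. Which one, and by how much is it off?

Distance(V, K) = 21.5 — off by 3.10.

M = (0.00, 0.00) ✓; M.y = 0.00, T.y = 0.00 ✓; |MT| = 31.00 ✓; ∠(LT, TM) = 90.00° ✓; |LT| = 4.300 ✓; bearing(L→V) − bearing(L→T) = 80.00° ✓; |LV| = 4.300 ✓; ∠(LV, VK) = 90.00° ✓; |VK| = 18.40 ✗.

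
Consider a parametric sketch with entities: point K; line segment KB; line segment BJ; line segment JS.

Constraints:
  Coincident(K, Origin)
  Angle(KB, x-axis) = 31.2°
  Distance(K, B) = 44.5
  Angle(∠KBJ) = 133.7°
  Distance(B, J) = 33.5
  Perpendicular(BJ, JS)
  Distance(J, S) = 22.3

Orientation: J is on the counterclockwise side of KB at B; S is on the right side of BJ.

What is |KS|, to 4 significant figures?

84.23

K is at the origin; KB runs at 31.2° with length 44.5, so B = 44.5·(cos 31.2°, sin 31.2°) = (38.06, 23.05). ∠KBJ = 133.7°, so BJ runs at 31.2° + (180° − 133.7°) = 77.50° from the x-axis; with |BJ| = 33.5, J = B + 33.5·(cos 77.50°, sin 77.50°) = (45.31, 55.76). BJ ⟂ JS; with |JS| = 22.3 on the right of BJ, S = J + 22.3·(0.9763, -0.2164) = (67.09, 50.93). Then |KS| = |S − K| = 84.23.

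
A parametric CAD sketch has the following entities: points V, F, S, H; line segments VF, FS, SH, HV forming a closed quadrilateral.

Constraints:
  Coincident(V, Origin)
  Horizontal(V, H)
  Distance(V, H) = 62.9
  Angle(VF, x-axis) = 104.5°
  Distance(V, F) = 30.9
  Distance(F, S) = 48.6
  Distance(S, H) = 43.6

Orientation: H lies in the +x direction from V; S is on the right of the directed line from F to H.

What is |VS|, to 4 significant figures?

22.59

V is at the origin; VH is horizontal with |VH| = 62.9 and H in +x, so H = (62.9, 0). VF runs at 104.5° with |VF| = 30.9, so F = (-7.737, 29.92). S is determined by |FS| = 48.6 and |SH| = 43.6 together: it lies at the intersection of circle(F, 48.6) and circle(H, 43.6). With |FH| = 76.71, the foot of the radical line on FH is 41.36 from F and the perpendicular offset is √(48.6² − 41.36²) = 25.52. Taking the right-of-FH solution: S = (20.40, -9.714).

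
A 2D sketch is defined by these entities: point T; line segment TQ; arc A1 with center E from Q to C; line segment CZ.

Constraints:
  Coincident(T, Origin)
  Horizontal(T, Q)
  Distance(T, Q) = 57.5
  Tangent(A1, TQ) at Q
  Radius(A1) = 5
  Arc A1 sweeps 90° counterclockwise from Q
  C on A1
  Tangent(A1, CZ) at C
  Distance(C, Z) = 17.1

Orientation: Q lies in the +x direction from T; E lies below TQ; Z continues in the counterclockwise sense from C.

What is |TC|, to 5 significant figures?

52.738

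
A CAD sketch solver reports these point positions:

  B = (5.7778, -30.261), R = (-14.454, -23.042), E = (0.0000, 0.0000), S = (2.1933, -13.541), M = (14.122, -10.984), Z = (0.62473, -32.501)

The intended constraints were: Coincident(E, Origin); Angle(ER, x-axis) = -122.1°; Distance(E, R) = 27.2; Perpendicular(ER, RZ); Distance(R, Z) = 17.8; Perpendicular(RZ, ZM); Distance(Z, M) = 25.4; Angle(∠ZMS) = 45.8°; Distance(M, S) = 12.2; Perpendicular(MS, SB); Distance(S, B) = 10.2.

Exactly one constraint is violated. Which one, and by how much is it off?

Distance(S, B) = 10.2 — off by 6.90.

E = (0.00, 0.00) ✓; ER at -122.1° ✓; |ER| = 27.20 ✓; ∠(ER, RZ) = 90.00° ✓; |RZ| = 17.80 ✓; ∠(RZ, ZM) = 90.00° ✓; |ZM| = 25.40 ✓; ∠ZMS = 45.80° ✓; |MS| = 12.20 ✓; ∠(MS, SB) = 90.00° ✓; |SB| = 17.10 ✗.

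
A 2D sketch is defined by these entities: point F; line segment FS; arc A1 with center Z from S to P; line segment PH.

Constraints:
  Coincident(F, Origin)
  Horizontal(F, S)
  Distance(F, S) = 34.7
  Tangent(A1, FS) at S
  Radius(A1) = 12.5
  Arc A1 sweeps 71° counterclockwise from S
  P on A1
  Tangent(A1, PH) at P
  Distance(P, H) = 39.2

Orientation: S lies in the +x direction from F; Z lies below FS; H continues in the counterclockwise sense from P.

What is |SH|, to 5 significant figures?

51.711

On A1, S sits at bearing 90° from Z; a 71° counterclockwise sweep puts P at bearing 161°, so P = Z + 12.5·(cos 161°, sin 161°) = (22.881, -8.4304). The tangent condition forces ZP to be normal to PH, so PH runs along (−sin 161°, cos 161°); with |PH| = 39.2, H = (10.119, -45.495). Then |SH| = |H − S| = 51.711.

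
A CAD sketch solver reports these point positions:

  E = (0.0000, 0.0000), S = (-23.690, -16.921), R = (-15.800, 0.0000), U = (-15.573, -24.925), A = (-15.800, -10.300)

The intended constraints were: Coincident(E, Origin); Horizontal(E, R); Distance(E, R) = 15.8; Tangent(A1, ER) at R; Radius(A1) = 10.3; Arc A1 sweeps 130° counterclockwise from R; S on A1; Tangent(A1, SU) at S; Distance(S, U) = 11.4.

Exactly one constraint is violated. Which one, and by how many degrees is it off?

Tangent(A1, SU) at S — off by 5.40°.

E = (0.00, 0.00) ✓; E.y = 0.00, R.y = 0.00 ✓; |ER| = 15.80 ✓; ∠(AR, RE) = 90.00° ✓; |AR| = 10.30 ✓; bearing(A→S) − bearing(A→R) = 130.0° ✓; |AS| = 10.30 ✓; ∠(AS, SU) = 84.60° ✗; |SU| = 11.40 ✓.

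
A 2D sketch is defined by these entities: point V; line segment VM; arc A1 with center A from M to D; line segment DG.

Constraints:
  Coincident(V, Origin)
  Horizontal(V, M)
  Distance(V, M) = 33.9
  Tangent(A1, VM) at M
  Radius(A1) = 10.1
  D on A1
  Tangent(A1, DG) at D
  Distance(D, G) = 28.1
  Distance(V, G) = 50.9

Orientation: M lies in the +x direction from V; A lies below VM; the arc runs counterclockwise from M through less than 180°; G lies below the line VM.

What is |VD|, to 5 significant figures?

27.338

Checks: |VM| = 33.90 ✓; |AD| = 10.10 ✓; ∠(AD, DG) = 90.00° ✓; |DG| = 28.10 ✓; |VG| = 50.90 ✓.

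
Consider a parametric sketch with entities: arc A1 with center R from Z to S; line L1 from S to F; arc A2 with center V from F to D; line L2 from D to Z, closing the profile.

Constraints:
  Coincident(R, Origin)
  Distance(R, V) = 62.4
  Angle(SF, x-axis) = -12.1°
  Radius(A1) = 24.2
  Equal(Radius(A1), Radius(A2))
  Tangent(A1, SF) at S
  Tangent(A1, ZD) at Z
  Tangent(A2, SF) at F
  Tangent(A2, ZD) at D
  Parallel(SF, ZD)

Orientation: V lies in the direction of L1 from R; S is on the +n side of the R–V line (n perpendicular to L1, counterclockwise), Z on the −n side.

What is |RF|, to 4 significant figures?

66.93

The slot axis is L1's direction at -12.1°, so u = (cos -12.1°, sin -12.1°) = (0.9778, -0.2096) and n = (−sin -12.1°, cos -12.1°) = (0.2096, 0.9778). R is at the origin and V lies 62.4 along u from R, so V = 62.4·u = (61.01, -13.08). Tangency of A1 to both parallel lines with radius 24.2 puts S and Z at R ± 24.2·n: S = (5.073, 23.66), Z = (-5.073, -23.66). Equal radii place F and D the same way about V: F = V + 24.2·n = (66.09, 10.58), D = V − 24.2·n = (55.94, -36.74). Then |RF| = |F − R| = 66.93.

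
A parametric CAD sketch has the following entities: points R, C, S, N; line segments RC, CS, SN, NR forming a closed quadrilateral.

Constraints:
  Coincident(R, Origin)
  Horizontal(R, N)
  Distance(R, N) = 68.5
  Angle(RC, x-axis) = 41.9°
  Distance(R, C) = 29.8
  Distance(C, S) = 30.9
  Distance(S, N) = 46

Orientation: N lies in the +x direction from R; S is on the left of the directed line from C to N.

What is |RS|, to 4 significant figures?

60.70

Checks: |CS| = 30.90 ✓; |SN| = 46.00 ✓.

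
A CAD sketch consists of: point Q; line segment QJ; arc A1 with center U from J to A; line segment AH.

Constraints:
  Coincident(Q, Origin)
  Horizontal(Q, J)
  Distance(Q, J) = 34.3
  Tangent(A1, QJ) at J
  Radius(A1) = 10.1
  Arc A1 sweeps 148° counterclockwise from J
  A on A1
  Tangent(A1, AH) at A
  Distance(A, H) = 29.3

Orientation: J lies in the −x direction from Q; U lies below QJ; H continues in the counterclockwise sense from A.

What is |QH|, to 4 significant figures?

37.26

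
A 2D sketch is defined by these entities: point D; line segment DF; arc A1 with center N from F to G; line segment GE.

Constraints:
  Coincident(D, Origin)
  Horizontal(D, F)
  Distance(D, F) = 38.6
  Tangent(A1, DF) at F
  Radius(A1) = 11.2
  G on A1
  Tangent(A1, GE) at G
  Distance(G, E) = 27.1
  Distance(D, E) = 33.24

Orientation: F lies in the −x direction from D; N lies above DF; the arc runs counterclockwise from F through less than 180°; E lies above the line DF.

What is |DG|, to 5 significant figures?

29.393

Checks: |NG| = 11.20 ✓; ∠(NG, GE) = 90.00° ✓; |GE| = 27.10 ✓; |DE| = 33.24 ✓.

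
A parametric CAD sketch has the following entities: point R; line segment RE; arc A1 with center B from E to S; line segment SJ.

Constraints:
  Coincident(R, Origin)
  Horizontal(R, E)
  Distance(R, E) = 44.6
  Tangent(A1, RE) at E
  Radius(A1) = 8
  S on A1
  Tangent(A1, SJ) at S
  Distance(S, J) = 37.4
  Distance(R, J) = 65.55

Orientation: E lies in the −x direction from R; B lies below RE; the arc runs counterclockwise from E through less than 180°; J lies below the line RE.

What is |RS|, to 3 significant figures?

53.3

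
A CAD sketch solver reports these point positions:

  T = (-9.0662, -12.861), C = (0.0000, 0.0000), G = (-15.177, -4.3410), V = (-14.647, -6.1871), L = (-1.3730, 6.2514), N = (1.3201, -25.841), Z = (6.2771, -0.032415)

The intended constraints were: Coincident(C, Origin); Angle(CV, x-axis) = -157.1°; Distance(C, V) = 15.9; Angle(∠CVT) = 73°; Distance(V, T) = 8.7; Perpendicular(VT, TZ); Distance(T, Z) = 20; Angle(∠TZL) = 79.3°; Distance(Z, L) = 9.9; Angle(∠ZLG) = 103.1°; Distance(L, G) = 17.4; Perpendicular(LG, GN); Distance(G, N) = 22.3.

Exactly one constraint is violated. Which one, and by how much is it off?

Distance(G, N) = 22.3 — off by 4.80.

C = (0.00, 0.00) ✓; CV at -157.1° ✓; |CV| = 15.90 ✓; ∠CVT = 73.00° ✓; |VT| = 8.700 ✓; ∠(VT, TZ) = 90.00° ✓; |TZ| = 20.00 ✓; ∠TZL = 79.30° ✓; |ZL| = 9.900 ✓; ∠ZLG = 103.1° ✓; |LG| = 17.40 ✓; ∠(LG, GN) = 90.00° ✓; |GN| = 27.10 ✗.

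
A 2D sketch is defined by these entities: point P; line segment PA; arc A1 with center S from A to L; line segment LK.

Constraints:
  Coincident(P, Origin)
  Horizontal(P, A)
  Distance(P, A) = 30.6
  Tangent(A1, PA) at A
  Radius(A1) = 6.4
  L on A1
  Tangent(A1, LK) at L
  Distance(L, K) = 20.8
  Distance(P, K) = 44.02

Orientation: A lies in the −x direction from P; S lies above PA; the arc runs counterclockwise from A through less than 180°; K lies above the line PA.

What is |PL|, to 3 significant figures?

26.5

P is at the origin; PA is horizontal with |PA| = 30.6 and A on the −x side, so A = (-30.6, 0.00). Since A1 is tangent to PA there, SA ⟂ PA, so S = A + (0, 6.4) = (-30.6, 6.40). Since SL ⟂ LK (tangency), |SK| = √(6.4² + 20.8²) = 21.8 regardless of where L sits on A1. So K lies on both circle(P, 44.02) and circle(S, 21.8); the above-PA intersection is K = (-34.1, 27.9). L is the foot of the tangent from K: L = (-24.9, 9.23).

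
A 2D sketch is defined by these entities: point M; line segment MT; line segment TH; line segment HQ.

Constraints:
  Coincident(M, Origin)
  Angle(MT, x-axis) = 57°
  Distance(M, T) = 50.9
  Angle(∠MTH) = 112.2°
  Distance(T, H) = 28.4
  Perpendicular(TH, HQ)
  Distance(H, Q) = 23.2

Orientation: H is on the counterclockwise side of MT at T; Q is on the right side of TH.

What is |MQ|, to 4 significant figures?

84.94

M is at the origin; MT runs at 57.0° with length 50.9, so T = 50.9·(cos 57.0°, sin 57.0°) = (27.72, 42.69). ∠MTH = 112.2°, so TH runs at 57.0° + (180° − 112.2°) = 124.8° from the x-axis; with |TH| = 28.4, H = T + 28.4·(cos 124.8°, sin 124.8°) = (11.51, 66.01). TH ⟂ HQ; with |HQ| = 23.2 on the right of TH, Q = H + 23.2·(0.8211, 0.5707) = (30.56, 79.25). Then |MQ| = |Q − M| = 84.94.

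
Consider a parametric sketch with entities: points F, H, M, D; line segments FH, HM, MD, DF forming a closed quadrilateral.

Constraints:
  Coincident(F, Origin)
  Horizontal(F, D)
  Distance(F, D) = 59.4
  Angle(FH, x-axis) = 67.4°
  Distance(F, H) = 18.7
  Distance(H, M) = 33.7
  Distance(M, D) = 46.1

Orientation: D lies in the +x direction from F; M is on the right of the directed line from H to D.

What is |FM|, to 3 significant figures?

22.1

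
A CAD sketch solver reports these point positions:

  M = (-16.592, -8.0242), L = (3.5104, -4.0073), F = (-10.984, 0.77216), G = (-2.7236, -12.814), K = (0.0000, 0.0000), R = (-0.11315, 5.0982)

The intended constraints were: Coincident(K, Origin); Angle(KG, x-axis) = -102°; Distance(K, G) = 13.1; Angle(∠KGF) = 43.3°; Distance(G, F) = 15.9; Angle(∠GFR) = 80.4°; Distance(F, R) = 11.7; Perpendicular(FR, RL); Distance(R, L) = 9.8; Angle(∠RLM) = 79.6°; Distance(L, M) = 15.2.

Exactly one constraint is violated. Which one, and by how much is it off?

Distance(L, M) = 15.2 — off by 5.30.

K = (0.00, 0.00) ✓; KG at -102.0° ✓; |KG| = 13.10 ✓; ∠KGF = 43.30° ✓; |GF| = 15.90 ✓; ∠GFR = 80.40° ✓; |FR| = 11.70 ✓; ∠(FR, RL) = 90.00° ✓; |RL| = 9.800 ✓; ∠RLM = 79.60° ✓; |LM| = 20.50 ✗.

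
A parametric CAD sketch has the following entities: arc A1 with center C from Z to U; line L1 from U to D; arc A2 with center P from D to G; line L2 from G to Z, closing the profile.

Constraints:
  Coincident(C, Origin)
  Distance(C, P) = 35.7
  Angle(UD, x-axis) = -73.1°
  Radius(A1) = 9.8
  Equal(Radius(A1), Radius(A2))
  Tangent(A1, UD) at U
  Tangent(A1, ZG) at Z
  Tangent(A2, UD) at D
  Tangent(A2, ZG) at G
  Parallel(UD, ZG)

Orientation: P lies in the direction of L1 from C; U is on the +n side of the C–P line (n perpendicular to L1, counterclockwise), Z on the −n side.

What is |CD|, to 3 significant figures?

37.0

The slot axis is L1's direction at -73.1°, so u = (cos -73.1°, sin -73.1°) = (0.291, -0.957) and n = (−sin -73.1°, cos -73.1°) = (0.957, 0.291). C is at the origin and P lies 35.7 along u from C, so P = 35.7·u = (10.4, -34.2). Tangency of A1 to both parallel lines with radius 9.8 puts U and Z at C ± 9.8·n: U = (9.38, 2.85), Z = (-9.38, -2.85). Equal radii place D and G the same way about P: D = P + 9.8·n = (19.8, -31.3), G = P − 9.8·n = (1.00, -37.0). Then |CD| = |D − C| = 37.0.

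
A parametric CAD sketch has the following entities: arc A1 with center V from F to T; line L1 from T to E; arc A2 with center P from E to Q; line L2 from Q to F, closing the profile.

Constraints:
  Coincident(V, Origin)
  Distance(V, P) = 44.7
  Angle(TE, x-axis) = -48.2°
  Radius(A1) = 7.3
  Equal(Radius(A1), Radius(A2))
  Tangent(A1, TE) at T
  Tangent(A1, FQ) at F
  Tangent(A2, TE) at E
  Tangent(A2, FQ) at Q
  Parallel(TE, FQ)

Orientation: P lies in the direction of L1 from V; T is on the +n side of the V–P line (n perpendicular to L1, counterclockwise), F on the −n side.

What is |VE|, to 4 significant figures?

45.29

The slot axis is L1's direction at -48.2°, so u = (cos -48.2°, sin -48.2°) = (0.6665, -0.7455) and n = (−sin -48.2°, cos -48.2°) = (0.7455, 0.6665). V is at the origin and P lies 44.7 along u from V, so P = 44.7·u = (29.79, -33.32). Tangency of A1 to both parallel lines with radius 7.3 puts T and F at V ± 7.3·n: T = (5.442, 4.866), F = (-5.442, -4.866). Equal radii place E and Q the same way about P: E = P + 7.3·n = (35.24, -28.46), Q = P − 7.3·n = (24.35, -38.19). Then |VE| = |E − V| = 45.29.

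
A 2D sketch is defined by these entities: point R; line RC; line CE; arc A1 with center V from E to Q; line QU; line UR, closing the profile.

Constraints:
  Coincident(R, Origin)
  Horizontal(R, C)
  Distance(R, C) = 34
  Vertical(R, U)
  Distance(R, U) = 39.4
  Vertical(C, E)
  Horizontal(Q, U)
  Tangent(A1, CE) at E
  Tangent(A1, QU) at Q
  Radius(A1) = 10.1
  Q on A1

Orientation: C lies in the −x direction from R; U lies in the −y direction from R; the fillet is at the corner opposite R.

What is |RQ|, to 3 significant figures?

46.1

R is at the origin; R and C share the same y with |RC| = 34.0 and C on the −x side, so C = (-34.0, 0.00). RU is vertical with |RU| = 39.4 and U on the −y side, so U = (0.00, -39.4). The virtual corner opposite R is at (-34.0, -39.4). Since A1 is tangent to CE there, VE ⟂ CE and since A1 is tangent to QU there, VQ ⟂ QU, with radius 10.1, so the center V sits 10.1 in from both sides at V = (-23.9, -29.3). That places the tangent points at E = (-34.0, -29.3) on CE and Q = (-23.9, -39.4) on QU. Then |RQ| = |Q − R| = 46.1.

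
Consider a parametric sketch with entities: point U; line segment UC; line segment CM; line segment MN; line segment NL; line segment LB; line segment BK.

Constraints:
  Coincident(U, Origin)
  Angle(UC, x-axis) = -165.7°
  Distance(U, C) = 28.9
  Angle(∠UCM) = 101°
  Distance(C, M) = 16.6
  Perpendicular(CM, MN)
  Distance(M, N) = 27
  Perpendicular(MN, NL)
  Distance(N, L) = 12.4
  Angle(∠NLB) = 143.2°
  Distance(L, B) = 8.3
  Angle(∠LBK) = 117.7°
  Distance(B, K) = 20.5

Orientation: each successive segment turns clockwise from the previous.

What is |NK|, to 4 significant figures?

29.76

U is at the origin; UC runs at -165.7° with length 28.9, so C = (-28.00, -7.138). ∠UCM = 101.0° gives CM at 115.3° from the x-axis; with |CM| = 16.6, M = (-35.10, 7.869). CM is perpendicular to MN, so MN runs at 25.30°; with |MN| = 27.0, N = (-10.69, 19.41). The perpendicularity gives NL at right angles to MN, so NL runs at -64.70°; with |NL| = 12.4, L = (-5.389, 8.198). ∠NLB = 143.2° gives LB at -101.5° from the x-axis; with |LB| = 8.3, B = (-7.044, 0.06416). ∠LBK = 117.7° gives BK at -163.8° from the x-axis; with |BK| = 20.5, K = (-26.73, -5.655). Then |NK| = |K − N| = 29.76.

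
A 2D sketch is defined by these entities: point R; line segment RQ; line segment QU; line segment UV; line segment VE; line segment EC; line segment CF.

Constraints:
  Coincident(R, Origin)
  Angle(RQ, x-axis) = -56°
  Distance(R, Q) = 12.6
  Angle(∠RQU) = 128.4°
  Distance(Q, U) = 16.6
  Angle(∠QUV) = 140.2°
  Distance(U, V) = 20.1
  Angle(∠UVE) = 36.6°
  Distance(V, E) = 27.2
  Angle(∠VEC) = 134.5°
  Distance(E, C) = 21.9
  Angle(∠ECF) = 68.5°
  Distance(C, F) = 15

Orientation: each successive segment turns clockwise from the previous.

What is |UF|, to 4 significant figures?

15.78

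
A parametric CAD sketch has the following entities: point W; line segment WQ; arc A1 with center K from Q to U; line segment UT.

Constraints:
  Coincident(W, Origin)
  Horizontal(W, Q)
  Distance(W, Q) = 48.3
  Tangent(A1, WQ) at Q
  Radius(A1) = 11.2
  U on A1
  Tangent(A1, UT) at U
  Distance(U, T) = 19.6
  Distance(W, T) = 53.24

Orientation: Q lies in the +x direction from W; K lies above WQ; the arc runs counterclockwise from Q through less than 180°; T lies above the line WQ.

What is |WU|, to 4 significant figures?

59.27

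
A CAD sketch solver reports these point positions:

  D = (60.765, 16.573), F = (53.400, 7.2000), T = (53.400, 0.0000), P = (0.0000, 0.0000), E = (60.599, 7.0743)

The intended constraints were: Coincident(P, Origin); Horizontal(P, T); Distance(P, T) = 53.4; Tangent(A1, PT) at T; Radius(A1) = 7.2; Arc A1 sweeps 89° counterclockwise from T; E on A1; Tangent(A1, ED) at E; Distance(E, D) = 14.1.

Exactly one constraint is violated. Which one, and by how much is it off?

Distance(E, D) = 14.1 — off by 4.60.

P = (0.00, 0.00) ✓; P.y = 0.00, T.y = 0.00 ✓; |PT| = 53.40 ✓; ∠(FT, TP) = 90.00° ✓; |FT| = 7.200 ✓; bearing(F→E) − bearing(F→T) = 89.00° ✓; |FE| = 7.200 ✓; ∠(FE, ED) = 90.00° ✓; |ED| = 9.500 ✗.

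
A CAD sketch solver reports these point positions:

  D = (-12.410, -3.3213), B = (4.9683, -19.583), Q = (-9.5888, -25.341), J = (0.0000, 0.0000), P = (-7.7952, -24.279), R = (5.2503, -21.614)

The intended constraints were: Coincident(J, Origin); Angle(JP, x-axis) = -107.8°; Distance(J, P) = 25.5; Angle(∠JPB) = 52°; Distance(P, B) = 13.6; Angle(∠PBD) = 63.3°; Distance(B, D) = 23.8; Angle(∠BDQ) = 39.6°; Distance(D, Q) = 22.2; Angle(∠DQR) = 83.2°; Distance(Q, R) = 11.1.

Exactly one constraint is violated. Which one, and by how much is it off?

Distance(Q, R) = 11.1 — off by 4.20.

J = (0.00, 0.00) ✓; JP at -107.8° ✓; |JP| = 25.50 ✓; ∠JPB = 52.00° ✓; |PB| = 13.60 ✓; ∠PBD = 63.30° ✓; |BD| = 23.80 ✓; ∠BDQ = 39.60° ✓; |DQ| = 22.20 ✓; ∠DQR = 83.20° ✓; |QR| = 15.30 ✗.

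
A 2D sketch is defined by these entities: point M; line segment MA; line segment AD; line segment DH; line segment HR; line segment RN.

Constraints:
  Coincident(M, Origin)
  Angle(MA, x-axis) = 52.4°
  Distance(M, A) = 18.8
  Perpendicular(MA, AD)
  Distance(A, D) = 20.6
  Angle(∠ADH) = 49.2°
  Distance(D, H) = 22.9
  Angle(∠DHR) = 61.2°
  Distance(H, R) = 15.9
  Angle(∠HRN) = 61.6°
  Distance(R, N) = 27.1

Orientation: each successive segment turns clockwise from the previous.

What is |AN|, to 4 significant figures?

27.64

∠DHR = 61.2° gives HR at 72.80° from the x-axis; with |HR| = 15.9, R = (10.06, 12.91). ∠HRN = 61.6° gives RN at -45.60° from the x-axis; with |RN| = 27.1, N = (29.02, -6.452). Then |AN| = |N − A| = 27.64.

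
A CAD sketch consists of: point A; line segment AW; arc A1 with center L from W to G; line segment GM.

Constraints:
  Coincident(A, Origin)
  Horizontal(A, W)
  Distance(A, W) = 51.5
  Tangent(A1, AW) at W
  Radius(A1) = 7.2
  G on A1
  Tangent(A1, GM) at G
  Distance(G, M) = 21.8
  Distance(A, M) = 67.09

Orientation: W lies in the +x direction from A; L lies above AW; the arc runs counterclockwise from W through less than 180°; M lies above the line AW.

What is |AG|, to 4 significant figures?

59.02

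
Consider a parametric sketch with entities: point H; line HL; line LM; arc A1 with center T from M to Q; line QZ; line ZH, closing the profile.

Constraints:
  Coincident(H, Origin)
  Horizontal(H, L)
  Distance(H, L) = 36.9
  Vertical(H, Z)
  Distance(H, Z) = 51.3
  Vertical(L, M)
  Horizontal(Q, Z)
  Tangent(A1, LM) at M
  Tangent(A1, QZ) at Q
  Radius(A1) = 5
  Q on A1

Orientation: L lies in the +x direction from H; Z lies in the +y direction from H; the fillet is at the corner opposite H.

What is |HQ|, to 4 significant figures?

60.41

The virtual corner opposite H is at (36.90, 51.30). The tangent condition forces TM to be normal to LM and the tangent condition forces TQ to be normal to QZ, with radius 5.0, so the center T sits 5.0 in from both sides at T = (31.90, 46.30). That places the tangent points at M = (36.90, 46.30) on LM and Q = (31.90, 51.30) on QZ. Then |HQ| = |Q − H| = 60.41.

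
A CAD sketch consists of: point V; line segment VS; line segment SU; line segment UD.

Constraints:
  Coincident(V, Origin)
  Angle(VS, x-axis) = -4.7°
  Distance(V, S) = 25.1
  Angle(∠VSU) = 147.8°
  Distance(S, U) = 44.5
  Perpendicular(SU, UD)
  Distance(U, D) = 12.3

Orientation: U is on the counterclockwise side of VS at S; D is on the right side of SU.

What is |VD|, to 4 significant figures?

70.58

V is at the origin; VS runs at -4.7° with length 25.1, so S = 25.1·(cos -4.7°, sin -4.7°) = (25.02, -2.057). ∠VSU = 147.8°, so SU runs at -4.7° + (180° − 147.8°) = 27.50° from the x-axis; with |SU| = 44.5, U = S + 44.5·(cos 27.50°, sin 27.50°) = (64.49, 18.49). The perpendicularity gives UD at right angles to SU; with |UD| = 12.3 on the right of SU, D = U + 12.3·(0.4617, -0.8870) = (70.17, 7.581). Then |VD| = |D − V| = 70.58.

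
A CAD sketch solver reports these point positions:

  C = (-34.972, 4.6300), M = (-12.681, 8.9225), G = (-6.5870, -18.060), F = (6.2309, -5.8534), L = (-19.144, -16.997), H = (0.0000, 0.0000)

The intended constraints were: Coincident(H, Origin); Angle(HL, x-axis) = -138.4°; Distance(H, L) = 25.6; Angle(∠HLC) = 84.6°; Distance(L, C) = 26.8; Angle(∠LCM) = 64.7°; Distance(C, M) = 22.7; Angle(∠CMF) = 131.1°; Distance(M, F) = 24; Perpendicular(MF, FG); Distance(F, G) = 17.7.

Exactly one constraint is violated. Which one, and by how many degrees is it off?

Perpendicular(MF, FG) — off by 8.40°.

H = (0.00, 0.00) ✓; HL at -138.4° ✓; |HL| = 25.60 ✓; ∠HLC = 84.60° ✓; |LC| = 26.80 ✓; ∠LCM = 64.70° ✓; |CM| = 22.70 ✓; ∠CMF = 131.1° ✓; |MF| = 24.00 ✓; ∠(MF, FG) = 98.40° ✗; |FG| = 17.70 ✓.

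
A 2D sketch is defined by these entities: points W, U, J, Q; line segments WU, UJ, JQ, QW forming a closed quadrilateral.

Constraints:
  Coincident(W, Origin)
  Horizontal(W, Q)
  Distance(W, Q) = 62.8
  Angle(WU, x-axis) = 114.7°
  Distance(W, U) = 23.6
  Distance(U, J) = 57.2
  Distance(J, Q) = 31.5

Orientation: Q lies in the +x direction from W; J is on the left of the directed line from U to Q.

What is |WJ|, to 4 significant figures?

54.38

Checks: |UJ| = 57.20 ✓; |JQ| = 31.50 ✓.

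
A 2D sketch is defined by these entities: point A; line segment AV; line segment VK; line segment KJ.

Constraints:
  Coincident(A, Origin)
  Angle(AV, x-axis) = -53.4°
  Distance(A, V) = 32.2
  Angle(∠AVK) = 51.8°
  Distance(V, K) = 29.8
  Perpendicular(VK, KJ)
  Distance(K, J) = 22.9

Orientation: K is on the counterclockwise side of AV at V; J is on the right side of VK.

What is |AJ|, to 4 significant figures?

49.21

∠AVK = 51.8°, so VK runs at -53.4° + (180° − 51.8°) = 74.80° from the x-axis; with |VK| = 29.8, K = V + 29.8·(cos 74.80°, sin 74.80°) = (27.01, 2.907). VK is perpendicular to KJ; with |KJ| = 22.9 on the right of VK, J = K + 22.9·(0.9650, -0.2622) = (49.11, -3.097). Then |AJ| = |J − A| = 49.21.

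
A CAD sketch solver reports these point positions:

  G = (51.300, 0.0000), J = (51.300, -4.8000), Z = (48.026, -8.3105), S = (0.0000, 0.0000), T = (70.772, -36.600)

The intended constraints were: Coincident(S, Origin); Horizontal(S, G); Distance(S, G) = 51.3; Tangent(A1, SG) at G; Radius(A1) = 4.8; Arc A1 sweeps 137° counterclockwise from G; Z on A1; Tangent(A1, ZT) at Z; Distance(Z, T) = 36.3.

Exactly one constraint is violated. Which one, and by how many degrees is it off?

Tangent(A1, ZT) at Z — off by 8.20°.

S = (0.00, 0.00) ✓; S.y = 0.00, G.y = 0.00 ✓; |SG| = 51.30 ✓; ∠(JG, GS) = 90.00° ✓; |JG| = 4.800 ✓; bearing(J→Z) − bearing(J→G) = 137.0° ✓; |JZ| = 4.800 ✓; ∠(JZ, ZT) = 98.20° ✗; |ZT| = 36.30 ✓.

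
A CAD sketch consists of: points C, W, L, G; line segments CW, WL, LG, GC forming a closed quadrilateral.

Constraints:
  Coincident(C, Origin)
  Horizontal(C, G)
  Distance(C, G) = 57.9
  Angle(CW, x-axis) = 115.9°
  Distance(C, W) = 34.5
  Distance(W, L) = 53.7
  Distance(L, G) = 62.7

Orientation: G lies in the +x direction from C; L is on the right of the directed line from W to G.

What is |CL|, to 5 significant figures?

20.888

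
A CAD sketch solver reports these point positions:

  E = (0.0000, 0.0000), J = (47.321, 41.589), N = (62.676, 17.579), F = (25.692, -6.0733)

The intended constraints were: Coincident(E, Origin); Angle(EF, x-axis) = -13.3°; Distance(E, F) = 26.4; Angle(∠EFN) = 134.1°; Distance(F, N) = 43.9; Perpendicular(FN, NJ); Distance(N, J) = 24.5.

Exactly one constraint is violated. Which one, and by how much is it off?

Distance(N, J) = 24.5 — off by 4.00.

E = (0.00, 0.00) ✓; EF at -13.30° ✓; |EF| = 26.40 ✓; ∠EFN = 134.1° ✓; |FN| = 43.90 ✓; ∠(FN, NJ) = 90.00° ✓; |NJ| = 28.50 ✗.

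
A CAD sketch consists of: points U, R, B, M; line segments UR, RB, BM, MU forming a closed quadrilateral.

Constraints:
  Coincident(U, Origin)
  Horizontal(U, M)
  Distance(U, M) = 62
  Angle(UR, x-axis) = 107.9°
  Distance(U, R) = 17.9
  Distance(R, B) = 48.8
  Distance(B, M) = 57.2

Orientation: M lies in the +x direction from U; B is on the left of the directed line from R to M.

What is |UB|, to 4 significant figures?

58.01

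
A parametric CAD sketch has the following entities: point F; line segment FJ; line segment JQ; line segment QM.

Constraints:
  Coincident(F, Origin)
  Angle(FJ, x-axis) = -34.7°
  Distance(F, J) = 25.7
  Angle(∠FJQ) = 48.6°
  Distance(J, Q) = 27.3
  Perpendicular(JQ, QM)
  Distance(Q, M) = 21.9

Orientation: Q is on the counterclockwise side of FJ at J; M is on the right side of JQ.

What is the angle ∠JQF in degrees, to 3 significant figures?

61.9°

F is at the origin; FJ runs at -34.7° with length 25.7, so J = 25.7·(cos -34.7°, sin -34.7°) = (21.1, -14.6). ∠FJQ = 48.6°, so JQ runs at -34.7° + (180° − 48.6°) = 96.7° from the x-axis; with |JQ| = 27.3, Q = J + 27.3·(cos 96.7°, sin 96.7°) = (17.9, 12.5). Then cos ∠JQF = QJ·QF / (|QJ||QF|), giving 61.9°.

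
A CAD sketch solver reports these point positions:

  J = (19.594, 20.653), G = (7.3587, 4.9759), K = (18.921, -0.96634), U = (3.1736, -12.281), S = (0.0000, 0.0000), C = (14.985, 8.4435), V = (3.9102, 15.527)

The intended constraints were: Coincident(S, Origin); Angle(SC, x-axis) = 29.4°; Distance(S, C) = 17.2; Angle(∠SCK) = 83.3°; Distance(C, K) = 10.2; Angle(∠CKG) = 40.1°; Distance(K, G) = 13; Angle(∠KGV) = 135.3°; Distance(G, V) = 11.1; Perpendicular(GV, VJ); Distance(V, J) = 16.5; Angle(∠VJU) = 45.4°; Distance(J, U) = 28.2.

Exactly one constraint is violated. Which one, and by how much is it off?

Distance(J, U) = 28.2 — off by 8.60.

S = (0.00, 0.00) ✓; SC at 29.40° ✓; |SC| = 17.20 ✓; ∠SCK = 83.30° ✓; |CK| = 10.20 ✓; ∠CKG = 40.10° ✓; |KG| = 13.00 ✓; ∠KGV = 135.3° ✓; |GV| = 11.10 ✓; ∠(GV, VJ) = 90.00° ✓; |VJ| = 16.50 ✓; ∠VJU = 45.40° ✓; |JU| = 36.80 ✗.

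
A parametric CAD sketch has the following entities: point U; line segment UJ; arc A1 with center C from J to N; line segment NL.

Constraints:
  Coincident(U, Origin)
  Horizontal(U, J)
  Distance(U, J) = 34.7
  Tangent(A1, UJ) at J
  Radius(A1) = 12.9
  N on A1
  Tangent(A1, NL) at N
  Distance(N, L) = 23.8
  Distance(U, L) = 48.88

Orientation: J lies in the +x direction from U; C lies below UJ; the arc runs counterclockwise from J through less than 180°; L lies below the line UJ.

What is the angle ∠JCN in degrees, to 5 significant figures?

106.27°

Checks: |CN| = 12.90 ✓; ∠(CN, NL) = 90.00° ✓; |NL| = 23.80 ✓; |UL| = 48.88 ✓.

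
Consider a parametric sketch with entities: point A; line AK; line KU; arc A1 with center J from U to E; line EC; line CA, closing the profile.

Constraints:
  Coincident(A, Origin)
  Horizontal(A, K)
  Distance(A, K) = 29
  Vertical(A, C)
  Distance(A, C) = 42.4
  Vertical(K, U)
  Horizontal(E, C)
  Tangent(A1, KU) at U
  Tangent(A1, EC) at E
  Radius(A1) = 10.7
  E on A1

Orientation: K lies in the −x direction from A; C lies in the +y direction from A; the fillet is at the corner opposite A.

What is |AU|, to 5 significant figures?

42.964

The virtual corner opposite A is at (-29.000, 42.400). A1 meets KU tangentially, so JU is at right angles to KU and A1 meets EC tangentially, so JE is at right angles to EC, with radius 10.7, so the center J sits 10.7 in from both sides at J = (-18.300, 31.700). That places the tangent points at U = (-29.000, 31.700) on KU and E = (-18.300, 42.400) on EC. Then |AU| = |U − A| = 42.964.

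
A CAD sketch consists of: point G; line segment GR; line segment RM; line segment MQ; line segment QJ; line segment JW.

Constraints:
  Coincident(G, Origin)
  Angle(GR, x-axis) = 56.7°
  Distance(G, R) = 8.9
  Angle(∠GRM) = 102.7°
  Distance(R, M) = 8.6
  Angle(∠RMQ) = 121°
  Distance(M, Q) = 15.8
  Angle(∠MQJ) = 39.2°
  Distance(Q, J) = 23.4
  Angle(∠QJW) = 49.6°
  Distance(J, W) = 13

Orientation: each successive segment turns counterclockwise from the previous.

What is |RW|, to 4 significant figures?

6.061

∠MQJ = 39.2° gives QJ at -26.20° from the x-axis; with |QJ| = 23.4, J = (4.513, -0.2605). ∠QJW = 49.6° gives JW at 104.2° from the x-axis; with |JW| = 13.0, W = (1.324, 12.34). Then |RW| = |W − R| = 6.061.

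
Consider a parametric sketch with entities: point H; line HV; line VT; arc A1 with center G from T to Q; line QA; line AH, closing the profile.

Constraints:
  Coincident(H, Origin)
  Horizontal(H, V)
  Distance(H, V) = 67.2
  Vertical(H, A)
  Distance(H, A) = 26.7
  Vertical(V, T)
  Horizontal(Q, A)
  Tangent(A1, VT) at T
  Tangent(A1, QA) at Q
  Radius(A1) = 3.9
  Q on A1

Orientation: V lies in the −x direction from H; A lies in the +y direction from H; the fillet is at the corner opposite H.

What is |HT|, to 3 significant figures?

71.0

H is at the origin; H and V share the same y with |HV| = 67.2 and V on the −x side, so V = (-67.2, 0.00). HA is vertical with |HA| = 26.7 and A on the +y side, so A = (0.00, 26.7). The virtual corner opposite H is at (-67.2, 26.7). Tangency of A1 to VT means the radius GT is perpendicular to VT and the tangent condition forces GQ to be normal to QA, with radius 3.9, so the center G sits 3.9 in from both sides at G = (-63.3, 22.8). That places the tangent points at T = (-67.2, 22.8) on VT and Q = (-63.3, 26.7) on QA. Then |HT| = |T − H| = 71.0.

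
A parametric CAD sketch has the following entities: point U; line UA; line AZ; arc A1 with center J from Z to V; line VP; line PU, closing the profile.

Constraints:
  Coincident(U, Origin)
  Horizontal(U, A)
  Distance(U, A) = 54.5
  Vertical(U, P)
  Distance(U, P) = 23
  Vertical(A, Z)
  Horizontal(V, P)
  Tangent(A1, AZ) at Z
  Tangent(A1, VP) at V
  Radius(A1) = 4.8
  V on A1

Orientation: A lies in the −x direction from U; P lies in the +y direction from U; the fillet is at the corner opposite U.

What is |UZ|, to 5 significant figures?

57.459

The virtual corner opposite U is at (-54.500, 23.000). Tangency of A1 to AZ means the radius JZ is perpendicular to AZ and the tangent condition forces JV to be normal to VP, with radius 4.8, so the center J sits 4.8 in from both sides at J = (-49.700, 18.200). That places the tangent points at Z = (-54.500, 18.200) on AZ and V = (-49.700, 23.000) on VP. Then |UZ| = |Z − U| = 57.459.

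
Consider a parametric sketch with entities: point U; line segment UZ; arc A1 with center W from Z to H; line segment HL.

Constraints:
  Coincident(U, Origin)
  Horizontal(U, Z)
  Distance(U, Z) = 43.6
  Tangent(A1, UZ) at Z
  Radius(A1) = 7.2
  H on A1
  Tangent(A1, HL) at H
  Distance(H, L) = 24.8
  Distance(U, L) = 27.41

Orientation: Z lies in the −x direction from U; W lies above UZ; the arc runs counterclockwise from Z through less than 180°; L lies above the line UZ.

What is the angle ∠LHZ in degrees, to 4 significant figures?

159.1°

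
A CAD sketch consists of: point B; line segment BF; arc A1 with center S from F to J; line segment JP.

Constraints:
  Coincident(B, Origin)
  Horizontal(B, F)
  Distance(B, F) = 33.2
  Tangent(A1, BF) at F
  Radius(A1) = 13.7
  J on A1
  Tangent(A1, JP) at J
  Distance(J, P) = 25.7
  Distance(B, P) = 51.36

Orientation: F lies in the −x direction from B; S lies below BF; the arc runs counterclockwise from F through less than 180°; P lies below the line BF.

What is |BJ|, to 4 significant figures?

49.31

Checks: |SJ| = 13.70 ✓; ∠(SJ, JP) = 90.00° ✓; |JP| = 25.70 ✓; |BP| = 51.36 ✓.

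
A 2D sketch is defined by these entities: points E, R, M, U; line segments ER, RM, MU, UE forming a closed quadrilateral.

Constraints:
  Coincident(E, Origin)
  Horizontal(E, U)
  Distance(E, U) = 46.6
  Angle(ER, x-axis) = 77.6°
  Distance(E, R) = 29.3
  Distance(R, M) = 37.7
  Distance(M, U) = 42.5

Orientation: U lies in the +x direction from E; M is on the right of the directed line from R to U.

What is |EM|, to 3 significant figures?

10.4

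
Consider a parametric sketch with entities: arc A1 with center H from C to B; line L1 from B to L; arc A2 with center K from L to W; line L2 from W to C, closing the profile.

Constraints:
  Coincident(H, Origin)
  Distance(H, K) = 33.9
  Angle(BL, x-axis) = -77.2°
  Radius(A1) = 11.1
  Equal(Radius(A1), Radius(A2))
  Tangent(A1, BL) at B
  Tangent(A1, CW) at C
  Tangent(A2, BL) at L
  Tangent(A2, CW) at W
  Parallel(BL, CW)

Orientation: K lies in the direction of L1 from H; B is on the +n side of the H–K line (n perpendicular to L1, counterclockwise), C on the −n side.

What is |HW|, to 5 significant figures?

35.671

Tangency of A1 to both parallel lines with radius 11.1 puts B and C at H ± 11.1·n: B = (10.824, 2.4592), C = (-10.824, -2.4592). Equal radii place L and W the same way about K: L = K + 11.1·n = (18.335, -30.598), W = K − 11.1·n = (-3.3137, -35.517). Then |HW| = |W − H| = 35.671.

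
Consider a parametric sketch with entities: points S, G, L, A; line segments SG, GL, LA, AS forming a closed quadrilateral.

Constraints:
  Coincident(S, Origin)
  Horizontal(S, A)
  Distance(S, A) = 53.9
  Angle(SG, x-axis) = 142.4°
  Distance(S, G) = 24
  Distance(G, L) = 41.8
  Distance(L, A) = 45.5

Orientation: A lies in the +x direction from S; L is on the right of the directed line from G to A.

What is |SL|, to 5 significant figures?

18.199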